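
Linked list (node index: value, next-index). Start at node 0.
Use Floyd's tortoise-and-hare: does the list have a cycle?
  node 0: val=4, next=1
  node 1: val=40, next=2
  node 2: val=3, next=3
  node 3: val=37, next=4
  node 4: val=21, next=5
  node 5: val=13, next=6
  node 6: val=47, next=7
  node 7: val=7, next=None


Floyd's tortoise (slow, +1) and hare (fast, +2):
  init: slow=0, fast=0
  step 1: slow=1, fast=2
  step 2: slow=2, fast=4
  step 3: slow=3, fast=6
  step 4: fast 6->7->None, no cycle

Cycle: no


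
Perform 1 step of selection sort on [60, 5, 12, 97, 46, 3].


Initial: [60, 5, 12, 97, 46, 3]
Step 1: min=3 at 5
  Swap: [3, 5, 12, 97, 46, 60]

After 1 step: [3, 5, 12, 97, 46, 60]


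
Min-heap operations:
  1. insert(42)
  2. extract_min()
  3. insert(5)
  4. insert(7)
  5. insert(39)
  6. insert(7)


insert(42) -> [42]
extract_min()->42, []
insert(5) -> [5]
insert(7) -> [5, 7]
insert(39) -> [5, 7, 39]
insert(7) -> [5, 7, 39, 7]

Final heap: [5, 7, 39, 7]


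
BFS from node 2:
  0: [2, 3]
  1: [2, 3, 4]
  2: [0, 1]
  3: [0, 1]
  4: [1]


Visit 2, enqueue [0, 1]
Visit 0, enqueue [3]
Visit 1, enqueue [4]
Visit 3, enqueue []
Visit 4, enqueue []

BFS order: [2, 0, 1, 3, 4]


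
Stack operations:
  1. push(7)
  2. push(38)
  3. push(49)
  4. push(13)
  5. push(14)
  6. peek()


push(7) -> [7]
push(38) -> [7, 38]
push(49) -> [7, 38, 49]
push(13) -> [7, 38, 49, 13]
push(14) -> [7, 38, 49, 13, 14]
peek()->14

Final stack: [7, 38, 49, 13, 14]


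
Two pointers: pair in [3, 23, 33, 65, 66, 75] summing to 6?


lo=0(3)+hi=5(75)=78
lo=0(3)+hi=4(66)=69
lo=0(3)+hi=3(65)=68
lo=0(3)+hi=2(33)=36
lo=0(3)+hi=1(23)=26

No pair found


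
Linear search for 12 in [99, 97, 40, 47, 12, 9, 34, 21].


i=0: 99!=12
i=1: 97!=12
i=2: 40!=12
i=3: 47!=12
i=4: 12==12 found!

Found at 4, 5 comps


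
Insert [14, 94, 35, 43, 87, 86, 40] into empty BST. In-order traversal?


Insert 14: root
Insert 94: R from 14
Insert 35: R from 14 -> L from 94
Insert 43: R from 14 -> L from 94 -> R from 35
Insert 87: R from 14 -> L from 94 -> R from 35 -> R from 43
Insert 86: R from 14 -> L from 94 -> R from 35 -> R from 43 -> L from 87
Insert 40: R from 14 -> L from 94 -> R from 35 -> L from 43

In-order: [14, 35, 40, 43, 86, 87, 94]


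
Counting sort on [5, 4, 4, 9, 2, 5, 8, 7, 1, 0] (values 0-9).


Input: [5, 4, 4, 9, 2, 5, 8, 7, 1, 0]
Counts: [1, 1, 1, 0, 2, 2, 0, 1, 1, 1]

Sorted: [0, 1, 2, 4, 4, 5, 5, 7, 8, 9]


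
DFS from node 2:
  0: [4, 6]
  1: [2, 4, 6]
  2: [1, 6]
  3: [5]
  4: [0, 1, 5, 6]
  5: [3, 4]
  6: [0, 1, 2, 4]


Visit 2, push [6, 1]
Visit 1, push [6, 4]
Visit 4, push [6, 5, 0]
Visit 0, push [6]
Visit 6, push []
Visit 5, push [3]
Visit 3, push []

DFS order: [2, 1, 4, 0, 6, 5, 3]


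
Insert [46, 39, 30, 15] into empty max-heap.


Insert 46: [46]
Insert 39: [46, 39]
Insert 30: [46, 39, 30]
Insert 15: [46, 39, 30, 15]

Final heap: [46, 39, 30, 15]


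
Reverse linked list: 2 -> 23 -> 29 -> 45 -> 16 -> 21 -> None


Step 1: curr=2, set curr.next=prev(None) | reversed so far: 2
Step 2: curr=23, set curr.next=prev(2) | reversed so far: 23 -> 2
Step 3: curr=29, set curr.next=prev(23) | reversed so far: 29 -> 23 -> 2
Step 4: curr=45, set curr.next=prev(29) | reversed so far: 45 -> 29 -> 23 -> 2
Step 5: curr=16, set curr.next=prev(45) | reversed so far: 16 -> 45 -> 29 -> 23 -> 2
Step 6: curr=21, set curr.next=prev(16) | reversed so far: 21 -> 16 -> 45 -> 29 -> 23 -> 2

21 -> 16 -> 45 -> 29 -> 23 -> 2 -> None


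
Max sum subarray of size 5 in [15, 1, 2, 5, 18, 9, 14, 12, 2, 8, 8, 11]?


[0:5]: 41
[1:6]: 35
[2:7]: 48
[3:8]: 58
[4:9]: 55
[5:10]: 45
[6:11]: 44
[7:12]: 41

Max: 58 at [3:8]


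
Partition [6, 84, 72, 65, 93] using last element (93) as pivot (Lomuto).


Pivot: 93
  6 <= 93: advance i (no swap)
  84 <= 93: advance i (no swap)
  72 <= 93: advance i (no swap)
  65 <= 93: advance i (no swap)
Place pivot at 4: [6, 84, 72, 65, 93]

Partitioned: [6, 84, 72, 65, 93]


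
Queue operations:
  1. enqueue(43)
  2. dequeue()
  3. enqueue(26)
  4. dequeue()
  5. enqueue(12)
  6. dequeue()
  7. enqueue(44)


enqueue(43) -> [43]
dequeue()->43, []
enqueue(26) -> [26]
dequeue()->26, []
enqueue(12) -> [12]
dequeue()->12, []
enqueue(44) -> [44]

Final queue: [44]


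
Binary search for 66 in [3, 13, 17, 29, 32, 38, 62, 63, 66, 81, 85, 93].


Step 1: lo=0, hi=11, mid=5, val=38
Step 2: lo=6, hi=11, mid=8, val=66

Found at index 8


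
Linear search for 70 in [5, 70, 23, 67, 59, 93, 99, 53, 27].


i=0: 5!=70
i=1: 70==70 found!

Found at 1, 2 comps


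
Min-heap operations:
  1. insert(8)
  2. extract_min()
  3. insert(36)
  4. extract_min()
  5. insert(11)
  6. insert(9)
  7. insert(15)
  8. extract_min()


insert(8) -> [8]
extract_min()->8, []
insert(36) -> [36]
extract_min()->36, []
insert(11) -> [11]
insert(9) -> [9, 11]
insert(15) -> [9, 11, 15]
extract_min()->9, [11, 15]

Final heap: [11, 15]


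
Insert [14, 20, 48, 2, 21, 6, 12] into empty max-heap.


Insert 14: [14]
Insert 20: [20, 14]
Insert 48: [48, 14, 20]
Insert 2: [48, 14, 20, 2]
Insert 21: [48, 21, 20, 2, 14]
Insert 6: [48, 21, 20, 2, 14, 6]
Insert 12: [48, 21, 20, 2, 14, 6, 12]

Final heap: [48, 21, 20, 2, 14, 6, 12]


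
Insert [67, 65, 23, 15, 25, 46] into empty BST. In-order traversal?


Insert 67: root
Insert 65: L from 67
Insert 23: L from 67 -> L from 65
Insert 15: L from 67 -> L from 65 -> L from 23
Insert 25: L from 67 -> L from 65 -> R from 23
Insert 46: L from 67 -> L from 65 -> R from 23 -> R from 25

In-order: [15, 23, 25, 46, 65, 67]


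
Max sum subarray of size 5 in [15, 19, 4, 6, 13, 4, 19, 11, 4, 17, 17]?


[0:5]: 57
[1:6]: 46
[2:7]: 46
[3:8]: 53
[4:9]: 51
[5:10]: 55
[6:11]: 68

Max: 68 at [6:11]


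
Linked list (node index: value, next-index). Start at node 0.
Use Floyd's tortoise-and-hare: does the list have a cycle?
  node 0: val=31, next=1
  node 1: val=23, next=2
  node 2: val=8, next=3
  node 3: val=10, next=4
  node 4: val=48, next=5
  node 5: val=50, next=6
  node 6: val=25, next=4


Floyd's tortoise (slow, +1) and hare (fast, +2):
  init: slow=0, fast=0
  step 1: slow=1, fast=2
  step 2: slow=2, fast=4
  step 3: slow=3, fast=6
  step 4: slow=4, fast=5
  step 5: slow=5, fast=4
  step 6: slow=6, fast=6
  slow == fast at node 6: cycle detected

Cycle: yes


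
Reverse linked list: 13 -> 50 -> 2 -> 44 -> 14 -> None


Step 1: curr=13, set curr.next=prev(None) | reversed so far: 13
Step 2: curr=50, set curr.next=prev(13) | reversed so far: 50 -> 13
Step 3: curr=2, set curr.next=prev(50) | reversed so far: 2 -> 50 -> 13
Step 4: curr=44, set curr.next=prev(2) | reversed so far: 44 -> 2 -> 50 -> 13
Step 5: curr=14, set curr.next=prev(44) | reversed so far: 14 -> 44 -> 2 -> 50 -> 13

14 -> 44 -> 2 -> 50 -> 13 -> None


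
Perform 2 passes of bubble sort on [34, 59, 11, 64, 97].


Initial: [34, 59, 11, 64, 97]
Pass 1: [34, 11, 59, 64, 97] (1 swaps)
Pass 2: [11, 34, 59, 64, 97] (1 swaps)

After 2 passes: [11, 34, 59, 64, 97]


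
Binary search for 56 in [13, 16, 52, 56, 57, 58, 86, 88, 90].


Step 1: lo=0, hi=8, mid=4, val=57
Step 2: lo=0, hi=3, mid=1, val=16
Step 3: lo=2, hi=3, mid=2, val=52
Step 4: lo=3, hi=3, mid=3, val=56

Found at index 3


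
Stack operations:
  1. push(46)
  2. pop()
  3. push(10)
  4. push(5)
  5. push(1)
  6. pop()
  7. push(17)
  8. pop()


push(46) -> [46]
pop()->46, []
push(10) -> [10]
push(5) -> [10, 5]
push(1) -> [10, 5, 1]
pop()->1, [10, 5]
push(17) -> [10, 5, 17]
pop()->17, [10, 5]

Final stack: [10, 5]


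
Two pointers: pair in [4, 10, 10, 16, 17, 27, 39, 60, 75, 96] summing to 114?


lo=0(4)+hi=9(96)=100
lo=1(10)+hi=9(96)=106
lo=2(10)+hi=9(96)=106
lo=3(16)+hi=9(96)=112
lo=4(17)+hi=9(96)=113
lo=5(27)+hi=9(96)=123
lo=5(27)+hi=8(75)=102
lo=6(39)+hi=8(75)=114

Yes: 39+75=114


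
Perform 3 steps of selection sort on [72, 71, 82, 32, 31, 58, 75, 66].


Initial: [72, 71, 82, 32, 31, 58, 75, 66]
Step 1: min=31 at 4
  Swap: [31, 71, 82, 32, 72, 58, 75, 66]
Step 2: min=32 at 3
  Swap: [31, 32, 82, 71, 72, 58, 75, 66]
Step 3: min=58 at 5
  Swap: [31, 32, 58, 71, 72, 82, 75, 66]

After 3 steps: [31, 32, 58, 71, 72, 82, 75, 66]


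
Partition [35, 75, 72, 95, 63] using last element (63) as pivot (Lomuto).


Pivot: 63
  35 <= 63: advance i (no swap)
Place pivot at 1: [35, 63, 72, 95, 75]

Partitioned: [35, 63, 72, 95, 75]


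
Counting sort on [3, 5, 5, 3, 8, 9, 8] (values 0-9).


Input: [3, 5, 5, 3, 8, 9, 8]
Counts: [0, 0, 0, 2, 0, 2, 0, 0, 2, 1]

Sorted: [3, 3, 5, 5, 8, 8, 9]


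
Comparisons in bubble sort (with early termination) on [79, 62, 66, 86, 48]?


Algorithm: bubble sort (with early termination)
Input: [79, 62, 66, 86, 48]
Sorted: [48, 62, 66, 79, 86]

10


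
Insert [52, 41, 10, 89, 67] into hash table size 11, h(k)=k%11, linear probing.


Insert 52: h=8 -> slot 8
Insert 41: h=8, 1 probes -> slot 9
Insert 10: h=10 -> slot 10
Insert 89: h=1 -> slot 1
Insert 67: h=1, 1 probes -> slot 2

Table: [None, 89, 67, None, None, None, None, None, 52, 41, 10]


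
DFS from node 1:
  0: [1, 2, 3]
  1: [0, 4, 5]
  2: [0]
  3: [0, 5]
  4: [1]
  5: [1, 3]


Visit 1, push [5, 4, 0]
Visit 0, push [3, 2]
Visit 2, push []
Visit 3, push [5]
Visit 5, push []
Visit 4, push []

DFS order: [1, 0, 2, 3, 5, 4]


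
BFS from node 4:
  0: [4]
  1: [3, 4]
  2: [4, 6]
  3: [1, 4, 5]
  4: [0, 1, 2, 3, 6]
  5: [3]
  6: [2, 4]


Visit 4, enqueue [0, 1, 2, 3, 6]
Visit 0, enqueue []
Visit 1, enqueue []
Visit 2, enqueue []
Visit 3, enqueue [5]
Visit 6, enqueue []
Visit 5, enqueue []

BFS order: [4, 0, 1, 2, 3, 6, 5]


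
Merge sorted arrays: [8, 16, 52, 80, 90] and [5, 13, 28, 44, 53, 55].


Take 5 from B
Take 8 from A
Take 13 from B
Take 16 from A
Take 28 from B
Take 44 from B
Take 52 from A
Take 53 from B
Take 55 from B

Merged: [5, 8, 13, 16, 28, 44, 52, 53, 55, 80, 90]


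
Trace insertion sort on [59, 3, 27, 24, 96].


Initial: [59, 3, 27, 24, 96]
Insert 3: [3, 59, 27, 24, 96]
Insert 27: [3, 27, 59, 24, 96]
Insert 24: [3, 24, 27, 59, 96]
Insert 96: [3, 24, 27, 59, 96]

Sorted: [3, 24, 27, 59, 96]


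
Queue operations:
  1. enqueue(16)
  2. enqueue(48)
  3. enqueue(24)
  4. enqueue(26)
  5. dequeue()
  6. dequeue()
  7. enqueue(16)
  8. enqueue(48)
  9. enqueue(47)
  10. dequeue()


enqueue(16) -> [16]
enqueue(48) -> [16, 48]
enqueue(24) -> [16, 48, 24]
enqueue(26) -> [16, 48, 24, 26]
dequeue()->16, [48, 24, 26]
dequeue()->48, [24, 26]
enqueue(16) -> [24, 26, 16]
enqueue(48) -> [24, 26, 16, 48]
enqueue(47) -> [24, 26, 16, 48, 47]
dequeue()->24, [26, 16, 48, 47]

Final queue: [26, 16, 48, 47]


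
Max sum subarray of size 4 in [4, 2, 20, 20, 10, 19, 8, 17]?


[0:4]: 46
[1:5]: 52
[2:6]: 69
[3:7]: 57
[4:8]: 54

Max: 69 at [2:6]


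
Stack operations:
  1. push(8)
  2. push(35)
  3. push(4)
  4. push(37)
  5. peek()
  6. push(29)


push(8) -> [8]
push(35) -> [8, 35]
push(4) -> [8, 35, 4]
push(37) -> [8, 35, 4, 37]
peek()->37
push(29) -> [8, 35, 4, 37, 29]

Final stack: [8, 35, 4, 37, 29]


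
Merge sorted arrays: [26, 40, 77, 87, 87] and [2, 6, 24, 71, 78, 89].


Take 2 from B
Take 6 from B
Take 24 from B
Take 26 from A
Take 40 from A
Take 71 from B
Take 77 from A
Take 78 from B
Take 87 from A
Take 87 from A

Merged: [2, 6, 24, 26, 40, 71, 77, 78, 87, 87, 89]


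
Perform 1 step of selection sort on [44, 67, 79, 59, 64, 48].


Initial: [44, 67, 79, 59, 64, 48]
Step 1: min=44 at 0
  Swap: [44, 67, 79, 59, 64, 48]

After 1 step: [44, 67, 79, 59, 64, 48]


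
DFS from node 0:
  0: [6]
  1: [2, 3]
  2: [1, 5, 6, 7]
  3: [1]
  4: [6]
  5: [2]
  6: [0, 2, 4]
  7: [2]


Visit 0, push [6]
Visit 6, push [4, 2]
Visit 2, push [7, 5, 1]
Visit 1, push [3]
Visit 3, push []
Visit 5, push []
Visit 7, push []
Visit 4, push []

DFS order: [0, 6, 2, 1, 3, 5, 7, 4]


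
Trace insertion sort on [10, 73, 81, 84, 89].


Initial: [10, 73, 81, 84, 89]
Insert 73: [10, 73, 81, 84, 89]
Insert 81: [10, 73, 81, 84, 89]
Insert 84: [10, 73, 81, 84, 89]
Insert 89: [10, 73, 81, 84, 89]

Sorted: [10, 73, 81, 84, 89]


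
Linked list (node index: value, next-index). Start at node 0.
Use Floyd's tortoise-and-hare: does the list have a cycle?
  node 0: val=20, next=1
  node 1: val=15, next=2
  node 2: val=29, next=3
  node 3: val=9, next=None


Floyd's tortoise (slow, +1) and hare (fast, +2):
  init: slow=0, fast=0
  step 1: slow=1, fast=2
  step 2: fast 2->3->None, no cycle

Cycle: no


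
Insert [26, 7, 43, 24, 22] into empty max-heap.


Insert 26: [26]
Insert 7: [26, 7]
Insert 43: [43, 7, 26]
Insert 24: [43, 24, 26, 7]
Insert 22: [43, 24, 26, 7, 22]

Final heap: [43, 24, 26, 7, 22]


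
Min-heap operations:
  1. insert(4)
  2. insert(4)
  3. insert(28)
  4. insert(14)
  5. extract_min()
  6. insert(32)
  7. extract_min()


insert(4) -> [4]
insert(4) -> [4, 4]
insert(28) -> [4, 4, 28]
insert(14) -> [4, 4, 28, 14]
extract_min()->4, [4, 14, 28]
insert(32) -> [4, 14, 28, 32]
extract_min()->4, [14, 32, 28]

Final heap: [14, 32, 28]


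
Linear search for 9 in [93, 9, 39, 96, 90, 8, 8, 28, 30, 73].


i=0: 93!=9
i=1: 9==9 found!

Found at 1, 2 comps


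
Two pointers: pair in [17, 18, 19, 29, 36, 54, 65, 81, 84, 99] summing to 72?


lo=0(17)+hi=9(99)=116
lo=0(17)+hi=8(84)=101
lo=0(17)+hi=7(81)=98
lo=0(17)+hi=6(65)=82
lo=0(17)+hi=5(54)=71
lo=1(18)+hi=5(54)=72

Yes: 18+54=72


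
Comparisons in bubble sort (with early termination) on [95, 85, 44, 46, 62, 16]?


Algorithm: bubble sort (with early termination)
Input: [95, 85, 44, 46, 62, 16]
Sorted: [16, 44, 46, 62, 85, 95]

15


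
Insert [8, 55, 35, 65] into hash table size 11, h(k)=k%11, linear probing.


Insert 8: h=8 -> slot 8
Insert 55: h=0 -> slot 0
Insert 35: h=2 -> slot 2
Insert 65: h=10 -> slot 10

Table: [55, None, 35, None, None, None, None, None, 8, None, 65]


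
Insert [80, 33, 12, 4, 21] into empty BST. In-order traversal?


Insert 80: root
Insert 33: L from 80
Insert 12: L from 80 -> L from 33
Insert 4: L from 80 -> L from 33 -> L from 12
Insert 21: L from 80 -> L from 33 -> R from 12

In-order: [4, 12, 21, 33, 80]


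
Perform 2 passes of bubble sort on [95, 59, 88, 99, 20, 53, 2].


Initial: [95, 59, 88, 99, 20, 53, 2]
Pass 1: [59, 88, 95, 20, 53, 2, 99] (5 swaps)
Pass 2: [59, 88, 20, 53, 2, 95, 99] (3 swaps)

After 2 passes: [59, 88, 20, 53, 2, 95, 99]


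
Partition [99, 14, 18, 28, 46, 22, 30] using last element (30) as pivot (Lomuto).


Pivot: 30
  14 <= 30: swap -> [14, 99, 18, 28, 46, 22, 30]
  18 <= 30: swap -> [14, 18, 99, 28, 46, 22, 30]
  28 <= 30: swap -> [14, 18, 28, 99, 46, 22, 30]
  22 <= 30: swap -> [14, 18, 28, 22, 46, 99, 30]
Place pivot at 4: [14, 18, 28, 22, 30, 99, 46]

Partitioned: [14, 18, 28, 22, 30, 99, 46]


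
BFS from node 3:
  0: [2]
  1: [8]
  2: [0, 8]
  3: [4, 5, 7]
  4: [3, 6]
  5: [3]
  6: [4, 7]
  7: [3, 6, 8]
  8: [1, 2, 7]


Visit 3, enqueue [4, 5, 7]
Visit 4, enqueue [6]
Visit 5, enqueue []
Visit 7, enqueue [8]
Visit 6, enqueue []
Visit 8, enqueue [1, 2]
Visit 1, enqueue []
Visit 2, enqueue [0]
Visit 0, enqueue []

BFS order: [3, 4, 5, 7, 6, 8, 1, 2, 0]


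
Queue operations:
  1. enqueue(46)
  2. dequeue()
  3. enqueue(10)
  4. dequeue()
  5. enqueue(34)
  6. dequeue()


enqueue(46) -> [46]
dequeue()->46, []
enqueue(10) -> [10]
dequeue()->10, []
enqueue(34) -> [34]
dequeue()->34, []

Final queue: []


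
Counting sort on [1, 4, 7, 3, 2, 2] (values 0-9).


Input: [1, 4, 7, 3, 2, 2]
Counts: [0, 1, 2, 1, 1, 0, 0, 1, 0, 0]

Sorted: [1, 2, 2, 3, 4, 7]


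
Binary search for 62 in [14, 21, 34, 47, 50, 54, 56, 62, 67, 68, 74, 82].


Step 1: lo=0, hi=11, mid=5, val=54
Step 2: lo=6, hi=11, mid=8, val=67
Step 3: lo=6, hi=7, mid=6, val=56
Step 4: lo=7, hi=7, mid=7, val=62

Found at index 7


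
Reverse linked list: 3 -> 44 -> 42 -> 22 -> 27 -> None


Step 1: curr=3, set curr.next=prev(None) | reversed so far: 3
Step 2: curr=44, set curr.next=prev(3) | reversed so far: 44 -> 3
Step 3: curr=42, set curr.next=prev(44) | reversed so far: 42 -> 44 -> 3
Step 4: curr=22, set curr.next=prev(42) | reversed so far: 22 -> 42 -> 44 -> 3
Step 5: curr=27, set curr.next=prev(22) | reversed so far: 27 -> 22 -> 42 -> 44 -> 3

27 -> 22 -> 42 -> 44 -> 3 -> None


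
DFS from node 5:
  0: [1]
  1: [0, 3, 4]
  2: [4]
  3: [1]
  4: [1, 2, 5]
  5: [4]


Visit 5, push [4]
Visit 4, push [2, 1]
Visit 1, push [3, 0]
Visit 0, push []
Visit 3, push []
Visit 2, push []

DFS order: [5, 4, 1, 0, 3, 2]


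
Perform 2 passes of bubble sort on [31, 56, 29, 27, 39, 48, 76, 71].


Initial: [31, 56, 29, 27, 39, 48, 76, 71]
Pass 1: [31, 29, 27, 39, 48, 56, 71, 76] (5 swaps)
Pass 2: [29, 27, 31, 39, 48, 56, 71, 76] (2 swaps)

After 2 passes: [29, 27, 31, 39, 48, 56, 71, 76]


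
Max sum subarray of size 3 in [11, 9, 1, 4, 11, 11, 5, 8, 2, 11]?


[0:3]: 21
[1:4]: 14
[2:5]: 16
[3:6]: 26
[4:7]: 27
[5:8]: 24
[6:9]: 15
[7:10]: 21

Max: 27 at [4:7]


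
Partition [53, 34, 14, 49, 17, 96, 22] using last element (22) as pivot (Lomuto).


Pivot: 22
  14 <= 22: swap -> [14, 34, 53, 49, 17, 96, 22]
  17 <= 22: swap -> [14, 17, 53, 49, 34, 96, 22]
Place pivot at 2: [14, 17, 22, 49, 34, 96, 53]

Partitioned: [14, 17, 22, 49, 34, 96, 53]


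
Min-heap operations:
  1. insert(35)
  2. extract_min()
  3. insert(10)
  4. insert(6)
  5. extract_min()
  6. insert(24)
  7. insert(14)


insert(35) -> [35]
extract_min()->35, []
insert(10) -> [10]
insert(6) -> [6, 10]
extract_min()->6, [10]
insert(24) -> [10, 24]
insert(14) -> [10, 24, 14]

Final heap: [10, 24, 14]


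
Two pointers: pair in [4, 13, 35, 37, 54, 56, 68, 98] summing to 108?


lo=0(4)+hi=7(98)=102
lo=1(13)+hi=7(98)=111
lo=1(13)+hi=6(68)=81
lo=2(35)+hi=6(68)=103
lo=3(37)+hi=6(68)=105
lo=4(54)+hi=6(68)=122
lo=4(54)+hi=5(56)=110

No pair found


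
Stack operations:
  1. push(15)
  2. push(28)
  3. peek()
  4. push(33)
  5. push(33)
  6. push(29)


push(15) -> [15]
push(28) -> [15, 28]
peek()->28
push(33) -> [15, 28, 33]
push(33) -> [15, 28, 33, 33]
push(29) -> [15, 28, 33, 33, 29]

Final stack: [15, 28, 33, 33, 29]


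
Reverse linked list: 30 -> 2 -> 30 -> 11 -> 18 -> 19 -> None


Step 1: curr=30, set curr.next=prev(None) | reversed so far: 30
Step 2: curr=2, set curr.next=prev(30) | reversed so far: 2 -> 30
Step 3: curr=30, set curr.next=prev(2) | reversed so far: 30 -> 2 -> 30
Step 4: curr=11, set curr.next=prev(30) | reversed so far: 11 -> 30 -> 2 -> 30
Step 5: curr=18, set curr.next=prev(11) | reversed so far: 18 -> 11 -> 30 -> 2 -> 30
Step 6: curr=19, set curr.next=prev(18) | reversed so far: 19 -> 18 -> 11 -> 30 -> 2 -> 30

19 -> 18 -> 11 -> 30 -> 2 -> 30 -> None


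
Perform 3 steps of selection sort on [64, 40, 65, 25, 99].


Initial: [64, 40, 65, 25, 99]
Step 1: min=25 at 3
  Swap: [25, 40, 65, 64, 99]
Step 2: min=40 at 1
  Swap: [25, 40, 65, 64, 99]
Step 3: min=64 at 3
  Swap: [25, 40, 64, 65, 99]

After 3 steps: [25, 40, 64, 65, 99]


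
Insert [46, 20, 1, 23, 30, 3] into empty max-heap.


Insert 46: [46]
Insert 20: [46, 20]
Insert 1: [46, 20, 1]
Insert 23: [46, 23, 1, 20]
Insert 30: [46, 30, 1, 20, 23]
Insert 3: [46, 30, 3, 20, 23, 1]

Final heap: [46, 30, 3, 20, 23, 1]


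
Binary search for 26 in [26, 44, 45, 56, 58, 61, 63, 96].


Step 1: lo=0, hi=7, mid=3, val=56
Step 2: lo=0, hi=2, mid=1, val=44
Step 3: lo=0, hi=0, mid=0, val=26

Found at index 0


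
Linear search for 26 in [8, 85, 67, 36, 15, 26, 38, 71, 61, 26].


i=0: 8!=26
i=1: 85!=26
i=2: 67!=26
i=3: 36!=26
i=4: 15!=26
i=5: 26==26 found!

Found at 5, 6 comps


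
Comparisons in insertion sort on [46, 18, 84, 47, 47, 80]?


Algorithm: insertion sort
Input: [46, 18, 84, 47, 47, 80]
Sorted: [18, 46, 47, 47, 80, 84]

8


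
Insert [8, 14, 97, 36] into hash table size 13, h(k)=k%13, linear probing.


Insert 8: h=8 -> slot 8
Insert 14: h=1 -> slot 1
Insert 97: h=6 -> slot 6
Insert 36: h=10 -> slot 10

Table: [None, 14, None, None, None, None, 97, None, 8, None, 36, None, None]


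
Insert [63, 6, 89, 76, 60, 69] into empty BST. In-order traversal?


Insert 63: root
Insert 6: L from 63
Insert 89: R from 63
Insert 76: R from 63 -> L from 89
Insert 60: L from 63 -> R from 6
Insert 69: R from 63 -> L from 89 -> L from 76

In-order: [6, 60, 63, 69, 76, 89]


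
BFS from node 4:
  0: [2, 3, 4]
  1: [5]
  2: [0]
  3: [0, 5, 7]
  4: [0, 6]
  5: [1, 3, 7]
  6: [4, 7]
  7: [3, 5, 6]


Visit 4, enqueue [0, 6]
Visit 0, enqueue [2, 3]
Visit 6, enqueue [7]
Visit 2, enqueue []
Visit 3, enqueue [5]
Visit 7, enqueue []
Visit 5, enqueue [1]
Visit 1, enqueue []

BFS order: [4, 0, 6, 2, 3, 7, 5, 1]


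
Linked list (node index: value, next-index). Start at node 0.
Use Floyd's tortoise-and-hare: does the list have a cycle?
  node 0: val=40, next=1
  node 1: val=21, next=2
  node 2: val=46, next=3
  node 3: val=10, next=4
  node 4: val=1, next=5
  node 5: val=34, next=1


Floyd's tortoise (slow, +1) and hare (fast, +2):
  init: slow=0, fast=0
  step 1: slow=1, fast=2
  step 2: slow=2, fast=4
  step 3: slow=3, fast=1
  step 4: slow=4, fast=3
  step 5: slow=5, fast=5
  slow == fast at node 5: cycle detected

Cycle: yes


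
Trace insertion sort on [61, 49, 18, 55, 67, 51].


Initial: [61, 49, 18, 55, 67, 51]
Insert 49: [49, 61, 18, 55, 67, 51]
Insert 18: [18, 49, 61, 55, 67, 51]
Insert 55: [18, 49, 55, 61, 67, 51]
Insert 67: [18, 49, 55, 61, 67, 51]
Insert 51: [18, 49, 51, 55, 61, 67]

Sorted: [18, 49, 51, 55, 61, 67]


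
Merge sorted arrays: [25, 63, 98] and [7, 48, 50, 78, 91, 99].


Take 7 from B
Take 25 from A
Take 48 from B
Take 50 from B
Take 63 from A
Take 78 from B
Take 91 from B
Take 98 from A

Merged: [7, 25, 48, 50, 63, 78, 91, 98, 99]


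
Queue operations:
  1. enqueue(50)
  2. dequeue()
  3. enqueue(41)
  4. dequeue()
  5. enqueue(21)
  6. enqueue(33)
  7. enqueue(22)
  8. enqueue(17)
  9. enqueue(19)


enqueue(50) -> [50]
dequeue()->50, []
enqueue(41) -> [41]
dequeue()->41, []
enqueue(21) -> [21]
enqueue(33) -> [21, 33]
enqueue(22) -> [21, 33, 22]
enqueue(17) -> [21, 33, 22, 17]
enqueue(19) -> [21, 33, 22, 17, 19]

Final queue: [21, 33, 22, 17, 19]


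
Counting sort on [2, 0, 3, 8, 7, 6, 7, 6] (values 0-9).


Input: [2, 0, 3, 8, 7, 6, 7, 6]
Counts: [1, 0, 1, 1, 0, 0, 2, 2, 1, 0]

Sorted: [0, 2, 3, 6, 6, 7, 7, 8]


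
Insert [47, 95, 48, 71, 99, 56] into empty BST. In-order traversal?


Insert 47: root
Insert 95: R from 47
Insert 48: R from 47 -> L from 95
Insert 71: R from 47 -> L from 95 -> R from 48
Insert 99: R from 47 -> R from 95
Insert 56: R from 47 -> L from 95 -> R from 48 -> L from 71

In-order: [47, 48, 56, 71, 95, 99]


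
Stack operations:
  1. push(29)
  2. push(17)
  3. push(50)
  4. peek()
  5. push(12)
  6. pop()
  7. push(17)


push(29) -> [29]
push(17) -> [29, 17]
push(50) -> [29, 17, 50]
peek()->50
push(12) -> [29, 17, 50, 12]
pop()->12, [29, 17, 50]
push(17) -> [29, 17, 50, 17]

Final stack: [29, 17, 50, 17]


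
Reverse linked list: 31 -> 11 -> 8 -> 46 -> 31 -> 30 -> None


Step 1: curr=31, set curr.next=prev(None) | reversed so far: 31
Step 2: curr=11, set curr.next=prev(31) | reversed so far: 11 -> 31
Step 3: curr=8, set curr.next=prev(11) | reversed so far: 8 -> 11 -> 31
Step 4: curr=46, set curr.next=prev(8) | reversed so far: 46 -> 8 -> 11 -> 31
Step 5: curr=31, set curr.next=prev(46) | reversed so far: 31 -> 46 -> 8 -> 11 -> 31
Step 6: curr=30, set curr.next=prev(31) | reversed so far: 30 -> 31 -> 46 -> 8 -> 11 -> 31

30 -> 31 -> 46 -> 8 -> 11 -> 31 -> None


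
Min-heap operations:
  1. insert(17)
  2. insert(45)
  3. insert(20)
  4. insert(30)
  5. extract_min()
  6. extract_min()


insert(17) -> [17]
insert(45) -> [17, 45]
insert(20) -> [17, 45, 20]
insert(30) -> [17, 30, 20, 45]
extract_min()->17, [20, 30, 45]
extract_min()->20, [30, 45]

Final heap: [30, 45]


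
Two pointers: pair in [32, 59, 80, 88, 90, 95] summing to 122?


lo=0(32)+hi=5(95)=127
lo=0(32)+hi=4(90)=122

Yes: 32+90=122


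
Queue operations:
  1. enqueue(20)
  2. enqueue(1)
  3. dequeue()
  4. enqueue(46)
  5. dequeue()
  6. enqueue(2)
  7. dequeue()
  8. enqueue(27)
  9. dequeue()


enqueue(20) -> [20]
enqueue(1) -> [20, 1]
dequeue()->20, [1]
enqueue(46) -> [1, 46]
dequeue()->1, [46]
enqueue(2) -> [46, 2]
dequeue()->46, [2]
enqueue(27) -> [2, 27]
dequeue()->2, [27]

Final queue: [27]


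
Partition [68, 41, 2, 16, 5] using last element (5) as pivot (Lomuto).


Pivot: 5
  2 <= 5: swap -> [2, 41, 68, 16, 5]
Place pivot at 1: [2, 5, 68, 16, 41]

Partitioned: [2, 5, 68, 16, 41]


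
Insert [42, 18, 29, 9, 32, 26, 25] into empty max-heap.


Insert 42: [42]
Insert 18: [42, 18]
Insert 29: [42, 18, 29]
Insert 9: [42, 18, 29, 9]
Insert 32: [42, 32, 29, 9, 18]
Insert 26: [42, 32, 29, 9, 18, 26]
Insert 25: [42, 32, 29, 9, 18, 26, 25]

Final heap: [42, 32, 29, 9, 18, 26, 25]


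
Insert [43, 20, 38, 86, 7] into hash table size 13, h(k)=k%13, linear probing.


Insert 43: h=4 -> slot 4
Insert 20: h=7 -> slot 7
Insert 38: h=12 -> slot 12
Insert 86: h=8 -> slot 8
Insert 7: h=7, 2 probes -> slot 9

Table: [None, None, None, None, 43, None, None, 20, 86, 7, None, None, 38]


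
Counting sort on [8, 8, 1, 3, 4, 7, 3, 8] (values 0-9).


Input: [8, 8, 1, 3, 4, 7, 3, 8]
Counts: [0, 1, 0, 2, 1, 0, 0, 1, 3, 0]

Sorted: [1, 3, 3, 4, 7, 8, 8, 8]


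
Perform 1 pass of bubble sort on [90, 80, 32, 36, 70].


Initial: [90, 80, 32, 36, 70]
Pass 1: [80, 32, 36, 70, 90] (4 swaps)

After 1 pass: [80, 32, 36, 70, 90]


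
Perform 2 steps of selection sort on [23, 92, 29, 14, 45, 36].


Initial: [23, 92, 29, 14, 45, 36]
Step 1: min=14 at 3
  Swap: [14, 92, 29, 23, 45, 36]
Step 2: min=23 at 3
  Swap: [14, 23, 29, 92, 45, 36]

After 2 steps: [14, 23, 29, 92, 45, 36]


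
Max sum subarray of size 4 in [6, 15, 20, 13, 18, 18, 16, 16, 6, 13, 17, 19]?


[0:4]: 54
[1:5]: 66
[2:6]: 69
[3:7]: 65
[4:8]: 68
[5:9]: 56
[6:10]: 51
[7:11]: 52
[8:12]: 55

Max: 69 at [2:6]


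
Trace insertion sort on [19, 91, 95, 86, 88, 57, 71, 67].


Initial: [19, 91, 95, 86, 88, 57, 71, 67]
Insert 91: [19, 91, 95, 86, 88, 57, 71, 67]
Insert 95: [19, 91, 95, 86, 88, 57, 71, 67]
Insert 86: [19, 86, 91, 95, 88, 57, 71, 67]
Insert 88: [19, 86, 88, 91, 95, 57, 71, 67]
Insert 57: [19, 57, 86, 88, 91, 95, 71, 67]
Insert 71: [19, 57, 71, 86, 88, 91, 95, 67]
Insert 67: [19, 57, 67, 71, 86, 88, 91, 95]

Sorted: [19, 57, 67, 71, 86, 88, 91, 95]


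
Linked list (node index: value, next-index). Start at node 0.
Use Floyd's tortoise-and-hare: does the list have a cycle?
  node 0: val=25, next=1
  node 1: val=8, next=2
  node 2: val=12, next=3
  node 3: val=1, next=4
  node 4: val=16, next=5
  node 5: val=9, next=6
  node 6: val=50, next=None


Floyd's tortoise (slow, +1) and hare (fast, +2):
  init: slow=0, fast=0
  step 1: slow=1, fast=2
  step 2: slow=2, fast=4
  step 3: slow=3, fast=6
  step 4: fast -> None, no cycle

Cycle: no


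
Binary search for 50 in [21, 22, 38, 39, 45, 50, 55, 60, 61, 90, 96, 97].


Step 1: lo=0, hi=11, mid=5, val=50

Found at index 5


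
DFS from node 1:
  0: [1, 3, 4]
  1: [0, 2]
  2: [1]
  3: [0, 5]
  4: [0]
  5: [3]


Visit 1, push [2, 0]
Visit 0, push [4, 3]
Visit 3, push [5]
Visit 5, push []
Visit 4, push []
Visit 2, push []

DFS order: [1, 0, 3, 5, 4, 2]


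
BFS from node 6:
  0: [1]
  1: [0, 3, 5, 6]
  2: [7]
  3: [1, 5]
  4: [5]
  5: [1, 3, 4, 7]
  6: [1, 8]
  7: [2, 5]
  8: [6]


Visit 6, enqueue [1, 8]
Visit 1, enqueue [0, 3, 5]
Visit 8, enqueue []
Visit 0, enqueue []
Visit 3, enqueue []
Visit 5, enqueue [4, 7]
Visit 4, enqueue []
Visit 7, enqueue [2]
Visit 2, enqueue []

BFS order: [6, 1, 8, 0, 3, 5, 4, 7, 2]


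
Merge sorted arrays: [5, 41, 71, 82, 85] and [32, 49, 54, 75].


Take 5 from A
Take 32 from B
Take 41 from A
Take 49 from B
Take 54 from B
Take 71 from A
Take 75 from B

Merged: [5, 32, 41, 49, 54, 71, 75, 82, 85]


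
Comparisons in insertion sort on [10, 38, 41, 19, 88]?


Algorithm: insertion sort
Input: [10, 38, 41, 19, 88]
Sorted: [10, 19, 38, 41, 88]

6


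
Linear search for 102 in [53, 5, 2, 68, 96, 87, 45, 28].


i=0: 53!=102
i=1: 5!=102
i=2: 2!=102
i=3: 68!=102
i=4: 96!=102
i=5: 87!=102
i=6: 45!=102
i=7: 28!=102

Not found, 8 comps


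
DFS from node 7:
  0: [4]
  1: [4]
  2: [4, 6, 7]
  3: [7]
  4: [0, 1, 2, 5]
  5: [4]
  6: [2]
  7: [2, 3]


Visit 7, push [3, 2]
Visit 2, push [6, 4]
Visit 4, push [5, 1, 0]
Visit 0, push []
Visit 1, push []
Visit 5, push []
Visit 6, push []
Visit 3, push []

DFS order: [7, 2, 4, 0, 1, 5, 6, 3]


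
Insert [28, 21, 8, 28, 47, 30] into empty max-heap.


Insert 28: [28]
Insert 21: [28, 21]
Insert 8: [28, 21, 8]
Insert 28: [28, 28, 8, 21]
Insert 47: [47, 28, 8, 21, 28]
Insert 30: [47, 28, 30, 21, 28, 8]

Final heap: [47, 28, 30, 21, 28, 8]


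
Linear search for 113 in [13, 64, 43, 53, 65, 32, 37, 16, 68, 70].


i=0: 13!=113
i=1: 64!=113
i=2: 43!=113
i=3: 53!=113
i=4: 65!=113
i=5: 32!=113
i=6: 37!=113
i=7: 16!=113
i=8: 68!=113
i=9: 70!=113

Not found, 10 comps


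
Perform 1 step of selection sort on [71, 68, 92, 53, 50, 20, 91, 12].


Initial: [71, 68, 92, 53, 50, 20, 91, 12]
Step 1: min=12 at 7
  Swap: [12, 68, 92, 53, 50, 20, 91, 71]

After 1 step: [12, 68, 92, 53, 50, 20, 91, 71]


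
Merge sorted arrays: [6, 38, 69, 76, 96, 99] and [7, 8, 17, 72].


Take 6 from A
Take 7 from B
Take 8 from B
Take 17 from B
Take 38 from A
Take 69 from A
Take 72 from B

Merged: [6, 7, 8, 17, 38, 69, 72, 76, 96, 99]


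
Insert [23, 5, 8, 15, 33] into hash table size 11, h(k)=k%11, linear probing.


Insert 23: h=1 -> slot 1
Insert 5: h=5 -> slot 5
Insert 8: h=8 -> slot 8
Insert 15: h=4 -> slot 4
Insert 33: h=0 -> slot 0

Table: [33, 23, None, None, 15, 5, None, None, 8, None, None]


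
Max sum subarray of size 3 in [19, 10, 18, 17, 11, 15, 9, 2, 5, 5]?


[0:3]: 47
[1:4]: 45
[2:5]: 46
[3:6]: 43
[4:7]: 35
[5:8]: 26
[6:9]: 16
[7:10]: 12

Max: 47 at [0:3]


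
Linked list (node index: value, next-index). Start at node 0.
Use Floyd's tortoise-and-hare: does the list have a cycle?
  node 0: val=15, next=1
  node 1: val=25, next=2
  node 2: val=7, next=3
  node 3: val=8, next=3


Floyd's tortoise (slow, +1) and hare (fast, +2):
  init: slow=0, fast=0
  step 1: slow=1, fast=2
  step 2: slow=2, fast=3
  step 3: slow=3, fast=3
  slow == fast at node 3: cycle detected

Cycle: yes


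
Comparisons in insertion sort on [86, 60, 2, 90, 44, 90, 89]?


Algorithm: insertion sort
Input: [86, 60, 2, 90, 44, 90, 89]
Sorted: [2, 44, 60, 86, 89, 90, 90]

12


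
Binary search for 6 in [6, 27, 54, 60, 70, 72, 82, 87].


Step 1: lo=0, hi=7, mid=3, val=60
Step 2: lo=0, hi=2, mid=1, val=27
Step 3: lo=0, hi=0, mid=0, val=6

Found at index 0


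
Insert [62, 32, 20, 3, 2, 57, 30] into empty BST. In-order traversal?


Insert 62: root
Insert 32: L from 62
Insert 20: L from 62 -> L from 32
Insert 3: L from 62 -> L from 32 -> L from 20
Insert 2: L from 62 -> L from 32 -> L from 20 -> L from 3
Insert 57: L from 62 -> R from 32
Insert 30: L from 62 -> L from 32 -> R from 20

In-order: [2, 3, 20, 30, 32, 57, 62]


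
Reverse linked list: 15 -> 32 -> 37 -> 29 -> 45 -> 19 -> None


Step 1: curr=15, set curr.next=prev(None) | reversed so far: 15
Step 2: curr=32, set curr.next=prev(15) | reversed so far: 32 -> 15
Step 3: curr=37, set curr.next=prev(32) | reversed so far: 37 -> 32 -> 15
Step 4: curr=29, set curr.next=prev(37) | reversed so far: 29 -> 37 -> 32 -> 15
Step 5: curr=45, set curr.next=prev(29) | reversed so far: 45 -> 29 -> 37 -> 32 -> 15
Step 6: curr=19, set curr.next=prev(45) | reversed so far: 19 -> 45 -> 29 -> 37 -> 32 -> 15

19 -> 45 -> 29 -> 37 -> 32 -> 15 -> None


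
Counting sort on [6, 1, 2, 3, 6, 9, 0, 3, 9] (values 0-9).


Input: [6, 1, 2, 3, 6, 9, 0, 3, 9]
Counts: [1, 1, 1, 2, 0, 0, 2, 0, 0, 2]

Sorted: [0, 1, 2, 3, 3, 6, 6, 9, 9]


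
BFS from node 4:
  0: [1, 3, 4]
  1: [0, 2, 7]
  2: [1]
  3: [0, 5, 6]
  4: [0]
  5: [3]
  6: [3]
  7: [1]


Visit 4, enqueue [0]
Visit 0, enqueue [1, 3]
Visit 1, enqueue [2, 7]
Visit 3, enqueue [5, 6]
Visit 2, enqueue []
Visit 7, enqueue []
Visit 5, enqueue []
Visit 6, enqueue []

BFS order: [4, 0, 1, 3, 2, 7, 5, 6]


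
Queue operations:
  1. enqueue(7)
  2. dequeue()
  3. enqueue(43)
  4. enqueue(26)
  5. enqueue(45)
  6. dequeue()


enqueue(7) -> [7]
dequeue()->7, []
enqueue(43) -> [43]
enqueue(26) -> [43, 26]
enqueue(45) -> [43, 26, 45]
dequeue()->43, [26, 45]

Final queue: [26, 45]


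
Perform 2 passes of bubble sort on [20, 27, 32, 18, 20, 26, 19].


Initial: [20, 27, 32, 18, 20, 26, 19]
Pass 1: [20, 27, 18, 20, 26, 19, 32] (4 swaps)
Pass 2: [20, 18, 20, 26, 19, 27, 32] (4 swaps)

After 2 passes: [20, 18, 20, 26, 19, 27, 32]


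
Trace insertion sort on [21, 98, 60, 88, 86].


Initial: [21, 98, 60, 88, 86]
Insert 98: [21, 98, 60, 88, 86]
Insert 60: [21, 60, 98, 88, 86]
Insert 88: [21, 60, 88, 98, 86]
Insert 86: [21, 60, 86, 88, 98]

Sorted: [21, 60, 86, 88, 98]


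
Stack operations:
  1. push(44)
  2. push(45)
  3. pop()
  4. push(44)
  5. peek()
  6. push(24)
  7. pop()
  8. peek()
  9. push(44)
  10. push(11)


push(44) -> [44]
push(45) -> [44, 45]
pop()->45, [44]
push(44) -> [44, 44]
peek()->44
push(24) -> [44, 44, 24]
pop()->24, [44, 44]
peek()->44
push(44) -> [44, 44, 44]
push(11) -> [44, 44, 44, 11]

Final stack: [44, 44, 44, 11]


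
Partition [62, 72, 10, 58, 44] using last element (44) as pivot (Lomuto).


Pivot: 44
  10 <= 44: swap -> [10, 72, 62, 58, 44]
Place pivot at 1: [10, 44, 62, 58, 72]

Partitioned: [10, 44, 62, 58, 72]


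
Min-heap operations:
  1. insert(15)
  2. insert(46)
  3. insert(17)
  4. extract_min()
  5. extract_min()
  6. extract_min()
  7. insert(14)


insert(15) -> [15]
insert(46) -> [15, 46]
insert(17) -> [15, 46, 17]
extract_min()->15, [17, 46]
extract_min()->17, [46]
extract_min()->46, []
insert(14) -> [14]

Final heap: [14]


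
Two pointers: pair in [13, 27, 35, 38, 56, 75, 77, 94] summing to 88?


lo=0(13)+hi=7(94)=107
lo=0(13)+hi=6(77)=90
lo=0(13)+hi=5(75)=88

Yes: 13+75=88


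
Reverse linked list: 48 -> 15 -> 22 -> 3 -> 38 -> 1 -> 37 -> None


Step 1: curr=48, set curr.next=prev(None) | reversed so far: 48
Step 2: curr=15, set curr.next=prev(48) | reversed so far: 15 -> 48
Step 3: curr=22, set curr.next=prev(15) | reversed so far: 22 -> 15 -> 48
Step 4: curr=3, set curr.next=prev(22) | reversed so far: 3 -> 22 -> 15 -> 48
Step 5: curr=38, set curr.next=prev(3) | reversed so far: 38 -> 3 -> 22 -> 15 -> 48
Step 6: curr=1, set curr.next=prev(38) | reversed so far: 1 -> 38 -> 3 -> 22 -> 15 -> 48
Step 7: curr=37, set curr.next=prev(1) | reversed so far: 37 -> 1 -> 38 -> 3 -> 22 -> 15 -> 48

37 -> 1 -> 38 -> 3 -> 22 -> 15 -> 48 -> None


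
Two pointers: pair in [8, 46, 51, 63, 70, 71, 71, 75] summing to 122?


lo=0(8)+hi=7(75)=83
lo=1(46)+hi=7(75)=121
lo=2(51)+hi=7(75)=126
lo=2(51)+hi=6(71)=122

Yes: 51+71=122


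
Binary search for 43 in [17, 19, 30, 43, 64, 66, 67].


Step 1: lo=0, hi=6, mid=3, val=43

Found at index 3


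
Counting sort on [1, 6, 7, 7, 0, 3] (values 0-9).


Input: [1, 6, 7, 7, 0, 3]
Counts: [1, 1, 0, 1, 0, 0, 1, 2, 0, 0]

Sorted: [0, 1, 3, 6, 7, 7]


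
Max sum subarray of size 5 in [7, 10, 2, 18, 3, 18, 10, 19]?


[0:5]: 40
[1:6]: 51
[2:7]: 51
[3:8]: 68

Max: 68 at [3:8]


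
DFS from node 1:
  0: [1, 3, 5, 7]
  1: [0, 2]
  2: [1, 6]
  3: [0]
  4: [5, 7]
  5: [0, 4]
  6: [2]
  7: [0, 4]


Visit 1, push [2, 0]
Visit 0, push [7, 5, 3]
Visit 3, push []
Visit 5, push [4]
Visit 4, push [7]
Visit 7, push []
Visit 2, push [6]
Visit 6, push []

DFS order: [1, 0, 3, 5, 4, 7, 2, 6]


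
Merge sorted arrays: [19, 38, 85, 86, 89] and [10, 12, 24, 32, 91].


Take 10 from B
Take 12 from B
Take 19 from A
Take 24 from B
Take 32 from B
Take 38 from A
Take 85 from A
Take 86 from A
Take 89 from A

Merged: [10, 12, 19, 24, 32, 38, 85, 86, 89, 91]


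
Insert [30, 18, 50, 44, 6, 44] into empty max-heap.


Insert 30: [30]
Insert 18: [30, 18]
Insert 50: [50, 18, 30]
Insert 44: [50, 44, 30, 18]
Insert 6: [50, 44, 30, 18, 6]
Insert 44: [50, 44, 44, 18, 6, 30]

Final heap: [50, 44, 44, 18, 6, 30]


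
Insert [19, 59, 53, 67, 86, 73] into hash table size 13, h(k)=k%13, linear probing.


Insert 19: h=6 -> slot 6
Insert 59: h=7 -> slot 7
Insert 53: h=1 -> slot 1
Insert 67: h=2 -> slot 2
Insert 86: h=8 -> slot 8
Insert 73: h=8, 1 probes -> slot 9

Table: [None, 53, 67, None, None, None, 19, 59, 86, 73, None, None, None]


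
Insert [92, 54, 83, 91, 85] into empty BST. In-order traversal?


Insert 92: root
Insert 54: L from 92
Insert 83: L from 92 -> R from 54
Insert 91: L from 92 -> R from 54 -> R from 83
Insert 85: L from 92 -> R from 54 -> R from 83 -> L from 91

In-order: [54, 83, 85, 91, 92]


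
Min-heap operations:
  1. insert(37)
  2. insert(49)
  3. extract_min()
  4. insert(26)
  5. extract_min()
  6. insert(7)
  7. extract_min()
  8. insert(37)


insert(37) -> [37]
insert(49) -> [37, 49]
extract_min()->37, [49]
insert(26) -> [26, 49]
extract_min()->26, [49]
insert(7) -> [7, 49]
extract_min()->7, [49]
insert(37) -> [37, 49]

Final heap: [37, 49]


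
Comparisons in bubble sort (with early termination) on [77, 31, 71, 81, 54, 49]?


Algorithm: bubble sort (with early termination)
Input: [77, 31, 71, 81, 54, 49]
Sorted: [31, 49, 54, 71, 77, 81]

15


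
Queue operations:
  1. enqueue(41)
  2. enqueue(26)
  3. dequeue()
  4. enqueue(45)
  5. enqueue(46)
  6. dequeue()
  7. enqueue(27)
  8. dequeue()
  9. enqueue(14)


enqueue(41) -> [41]
enqueue(26) -> [41, 26]
dequeue()->41, [26]
enqueue(45) -> [26, 45]
enqueue(46) -> [26, 45, 46]
dequeue()->26, [45, 46]
enqueue(27) -> [45, 46, 27]
dequeue()->45, [46, 27]
enqueue(14) -> [46, 27, 14]

Final queue: [46, 27, 14]


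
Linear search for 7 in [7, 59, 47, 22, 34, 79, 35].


i=0: 7==7 found!

Found at 0, 1 comps


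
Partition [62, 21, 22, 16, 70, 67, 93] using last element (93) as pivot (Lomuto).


Pivot: 93
  62 <= 93: advance i (no swap)
  21 <= 93: advance i (no swap)
  22 <= 93: advance i (no swap)
  16 <= 93: advance i (no swap)
  70 <= 93: advance i (no swap)
  67 <= 93: advance i (no swap)
Place pivot at 6: [62, 21, 22, 16, 70, 67, 93]

Partitioned: [62, 21, 22, 16, 70, 67, 93]


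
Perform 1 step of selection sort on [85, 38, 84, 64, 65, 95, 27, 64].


Initial: [85, 38, 84, 64, 65, 95, 27, 64]
Step 1: min=27 at 6
  Swap: [27, 38, 84, 64, 65, 95, 85, 64]

After 1 step: [27, 38, 84, 64, 65, 95, 85, 64]


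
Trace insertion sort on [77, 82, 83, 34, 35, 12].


Initial: [77, 82, 83, 34, 35, 12]
Insert 82: [77, 82, 83, 34, 35, 12]
Insert 83: [77, 82, 83, 34, 35, 12]
Insert 34: [34, 77, 82, 83, 35, 12]
Insert 35: [34, 35, 77, 82, 83, 12]
Insert 12: [12, 34, 35, 77, 82, 83]

Sorted: [12, 34, 35, 77, 82, 83]


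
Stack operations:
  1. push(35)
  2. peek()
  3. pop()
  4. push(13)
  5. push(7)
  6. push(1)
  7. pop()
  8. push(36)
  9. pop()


push(35) -> [35]
peek()->35
pop()->35, []
push(13) -> [13]
push(7) -> [13, 7]
push(1) -> [13, 7, 1]
pop()->1, [13, 7]
push(36) -> [13, 7, 36]
pop()->36, [13, 7]

Final stack: [13, 7]


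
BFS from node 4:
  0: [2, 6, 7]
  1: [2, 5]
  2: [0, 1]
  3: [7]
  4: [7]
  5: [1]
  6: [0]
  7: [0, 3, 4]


Visit 4, enqueue [7]
Visit 7, enqueue [0, 3]
Visit 0, enqueue [2, 6]
Visit 3, enqueue []
Visit 2, enqueue [1]
Visit 6, enqueue []
Visit 1, enqueue [5]
Visit 5, enqueue []

BFS order: [4, 7, 0, 3, 2, 6, 1, 5]


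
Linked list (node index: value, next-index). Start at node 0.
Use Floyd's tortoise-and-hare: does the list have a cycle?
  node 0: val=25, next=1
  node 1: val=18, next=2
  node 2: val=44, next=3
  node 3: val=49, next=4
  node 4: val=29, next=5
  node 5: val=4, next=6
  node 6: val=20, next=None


Floyd's tortoise (slow, +1) and hare (fast, +2):
  init: slow=0, fast=0
  step 1: slow=1, fast=2
  step 2: slow=2, fast=4
  step 3: slow=3, fast=6
  step 4: fast -> None, no cycle

Cycle: no
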